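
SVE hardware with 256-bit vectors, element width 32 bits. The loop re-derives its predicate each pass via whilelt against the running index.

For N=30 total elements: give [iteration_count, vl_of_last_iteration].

[iterations, last_vl] = [4, 6]

register lanes = 256/32 = 8
iterations = ceil(30/8) = 4; final-pass vl = 6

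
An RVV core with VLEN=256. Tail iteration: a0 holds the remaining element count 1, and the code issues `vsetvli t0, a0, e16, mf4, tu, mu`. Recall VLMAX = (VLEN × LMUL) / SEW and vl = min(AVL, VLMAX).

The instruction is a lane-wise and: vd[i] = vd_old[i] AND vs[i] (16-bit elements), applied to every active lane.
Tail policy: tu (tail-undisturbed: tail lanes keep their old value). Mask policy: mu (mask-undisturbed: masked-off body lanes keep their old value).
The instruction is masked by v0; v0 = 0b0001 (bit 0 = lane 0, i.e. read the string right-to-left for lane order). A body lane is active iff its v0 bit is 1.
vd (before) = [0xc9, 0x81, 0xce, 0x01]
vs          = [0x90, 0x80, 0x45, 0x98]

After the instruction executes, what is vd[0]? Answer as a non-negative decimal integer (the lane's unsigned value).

lanes per group: 256·1/4/16 = 4
vl ← min(1, 4) = 1
[0] and(0xc9,0x90) = 0x80
[1] tail/keep = 0x81
[2] tail/keep = 0xce
[3] tail/keep = 0x01

vd[0] = 128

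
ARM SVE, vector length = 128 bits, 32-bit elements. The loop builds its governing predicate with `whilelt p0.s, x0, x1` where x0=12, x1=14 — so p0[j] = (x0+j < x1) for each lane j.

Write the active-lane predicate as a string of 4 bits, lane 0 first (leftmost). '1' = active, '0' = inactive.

predicate = 1100

lane count: 128 div 32 = 4
whilelt: lane j active iff 12+j < 14 → j < 2 → 2 active
bits (lane 0 leftmost): 1100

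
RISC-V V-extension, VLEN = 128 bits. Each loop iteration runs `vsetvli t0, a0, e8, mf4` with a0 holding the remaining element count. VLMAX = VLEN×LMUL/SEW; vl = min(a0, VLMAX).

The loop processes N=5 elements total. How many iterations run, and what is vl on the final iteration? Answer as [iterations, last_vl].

[iterations, last_vl] = [2, 1]

VLMAX = (128 × 1/4) / 8 = 4 lanes
5 elements at 4/iter → 2 passes, remainder 1 on the last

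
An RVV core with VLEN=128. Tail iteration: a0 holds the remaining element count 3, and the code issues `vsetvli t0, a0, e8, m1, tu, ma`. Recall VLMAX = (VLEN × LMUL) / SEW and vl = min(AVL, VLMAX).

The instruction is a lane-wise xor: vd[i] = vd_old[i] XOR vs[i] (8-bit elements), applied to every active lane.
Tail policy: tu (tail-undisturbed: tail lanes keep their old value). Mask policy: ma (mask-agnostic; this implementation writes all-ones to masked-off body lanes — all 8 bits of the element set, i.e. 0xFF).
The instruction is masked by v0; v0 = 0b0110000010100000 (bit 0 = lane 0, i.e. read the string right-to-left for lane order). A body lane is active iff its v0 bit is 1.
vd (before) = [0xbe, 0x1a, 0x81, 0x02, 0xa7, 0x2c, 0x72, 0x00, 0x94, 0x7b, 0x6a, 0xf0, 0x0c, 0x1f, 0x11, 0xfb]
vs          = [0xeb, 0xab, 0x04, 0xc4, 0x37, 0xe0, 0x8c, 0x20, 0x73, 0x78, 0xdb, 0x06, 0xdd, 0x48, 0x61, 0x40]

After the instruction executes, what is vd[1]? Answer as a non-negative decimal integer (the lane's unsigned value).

VLMAX = (128 × 1) / 8 = 16 lanes
vl = min(AVL, VLMAX) = min(3, 16) = 3
  i=0: mask-off/ones → 255
  i=1: mask-off/ones → 255
  i=2: mask-off/ones → 255
  i=3: tail/keep → 2
  i=4: tail/keep → 167
  i=5: tail/keep → 44
  i=6: tail/keep → 114
  i=7: tail/keep → 0
  i=8: tail/keep → 148
  i=9: tail/keep → 123
  i=10: tail/keep → 106
  i=11: tail/keep → 240
  i=12: tail/keep → 12
  i=13: tail/keep → 31
  i=14: tail/keep → 17
  i=15: tail/keep → 251

vd[1] = 255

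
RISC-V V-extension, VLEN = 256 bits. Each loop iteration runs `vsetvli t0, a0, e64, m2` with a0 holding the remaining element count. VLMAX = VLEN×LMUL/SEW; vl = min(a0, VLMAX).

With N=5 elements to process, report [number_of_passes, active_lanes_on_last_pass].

[iterations, last_vl] = [1, 5]

VLMAX = VLEN×LMUL/SEW = 256×2/64 = 8
5 elements at 8/iter → 1 passes, remainder 5 on the last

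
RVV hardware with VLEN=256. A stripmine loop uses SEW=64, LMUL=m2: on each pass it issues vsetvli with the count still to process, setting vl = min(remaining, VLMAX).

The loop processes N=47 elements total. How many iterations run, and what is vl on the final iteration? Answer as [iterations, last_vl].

[iterations, last_vl] = [6, 7]

VLMAX = VLEN×LMUL/SEW = 256×2/64 = 8
N=47: ⌈47/8⌉ = 6 iters; last vl = 47 − 5×8 = 7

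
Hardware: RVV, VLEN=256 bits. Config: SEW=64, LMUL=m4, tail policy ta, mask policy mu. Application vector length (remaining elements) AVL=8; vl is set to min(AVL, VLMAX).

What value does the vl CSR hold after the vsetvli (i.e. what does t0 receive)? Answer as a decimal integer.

vl = 8

VLMAX = VLEN×LMUL/SEW = 256×4/64 = 16
vl = min(AVL, VLMAX) = min(8, 16) = 8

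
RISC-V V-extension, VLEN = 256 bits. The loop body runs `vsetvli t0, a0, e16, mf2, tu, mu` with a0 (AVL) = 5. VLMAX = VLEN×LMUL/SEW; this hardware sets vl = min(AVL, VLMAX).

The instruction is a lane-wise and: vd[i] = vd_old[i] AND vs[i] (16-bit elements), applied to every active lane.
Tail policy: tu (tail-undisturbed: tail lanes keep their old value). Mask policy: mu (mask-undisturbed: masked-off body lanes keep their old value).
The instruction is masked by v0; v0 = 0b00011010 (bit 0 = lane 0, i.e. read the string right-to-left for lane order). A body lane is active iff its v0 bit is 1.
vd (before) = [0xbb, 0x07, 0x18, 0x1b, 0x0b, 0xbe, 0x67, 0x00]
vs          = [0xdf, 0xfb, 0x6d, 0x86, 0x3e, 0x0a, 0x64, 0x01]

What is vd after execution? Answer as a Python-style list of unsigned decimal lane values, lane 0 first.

VLMAX = (256 × 1/2) / 16 = 8 lanes
vl = min(AVL, VLMAX) = min(5, 8) = 5
vd[0] mask-off/keep -> 0xbb
vd[1] and(0x07,0xfb) -> 0x03
vd[2] mask-off/keep -> 0x18
vd[3] and(0x1b,0x86) -> 0x02
vd[4] and(0x0b,0x3e) -> 0x0a
vd[5] tail/keep -> 0xbe
vd[6] tail/keep -> 0x67
vd[7] tail/keep -> 0x00

vd = [187, 3, 24, 2, 10, 190, 103, 0]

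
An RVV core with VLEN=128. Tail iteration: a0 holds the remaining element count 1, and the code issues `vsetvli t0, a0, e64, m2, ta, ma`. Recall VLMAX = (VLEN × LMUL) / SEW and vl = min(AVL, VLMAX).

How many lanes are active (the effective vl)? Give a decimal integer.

vl = 1

VLMAX = (128 × 2) / 64 = 4 lanes
AVL=1 ≤ VLMAX=4, so vl = 1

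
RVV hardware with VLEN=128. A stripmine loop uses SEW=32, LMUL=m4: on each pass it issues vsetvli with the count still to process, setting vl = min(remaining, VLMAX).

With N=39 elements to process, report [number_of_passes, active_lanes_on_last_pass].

VLMAX = (128 × 4) / 32 = 16 lanes
N=39: ⌈39/16⌉ = 3 iters; last vl = 39 − 2×16 = 7

[iterations, last_vl] = [3, 7]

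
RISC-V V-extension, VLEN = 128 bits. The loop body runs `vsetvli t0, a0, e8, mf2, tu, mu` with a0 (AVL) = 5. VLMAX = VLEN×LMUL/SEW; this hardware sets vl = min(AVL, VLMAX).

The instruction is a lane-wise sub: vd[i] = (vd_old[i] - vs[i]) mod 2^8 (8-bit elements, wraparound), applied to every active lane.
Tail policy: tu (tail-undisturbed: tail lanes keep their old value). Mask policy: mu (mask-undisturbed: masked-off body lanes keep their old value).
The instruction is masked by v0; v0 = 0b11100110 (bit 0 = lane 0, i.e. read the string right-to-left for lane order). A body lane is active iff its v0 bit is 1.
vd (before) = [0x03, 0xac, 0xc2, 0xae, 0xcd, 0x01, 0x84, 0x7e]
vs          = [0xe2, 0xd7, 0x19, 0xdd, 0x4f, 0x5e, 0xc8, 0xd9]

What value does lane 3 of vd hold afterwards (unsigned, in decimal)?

VLMAX = (128 × 1/2) / 8 = 8 lanes
vl ← min(5, 8) = 5
lane  0: mask-off/keep ⇒ 0x03
lane  1: sub(0xac,0xd7) ⇒ 0xd5
lane  2: sub(0xc2,0x19) ⇒ 0xa9
lane  3: mask-off/keep ⇒ 0xae
lane  4: mask-off/keep ⇒ 0xcd
lane  5: tail/keep ⇒ 0x01
lane  6: tail/keep ⇒ 0x84
lane  7: tail/keep ⇒ 0x7e

vd[3] = 174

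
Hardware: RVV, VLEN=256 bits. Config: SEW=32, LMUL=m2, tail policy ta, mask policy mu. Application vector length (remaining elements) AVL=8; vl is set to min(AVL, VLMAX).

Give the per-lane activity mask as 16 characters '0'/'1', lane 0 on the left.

predicate = 1111111100000000

lanes per group: 256·2/32 = 16
vl = min(AVL, VLMAX) = min(8, 16) = 8
bits (lane 0 leftmost): 1111111100000000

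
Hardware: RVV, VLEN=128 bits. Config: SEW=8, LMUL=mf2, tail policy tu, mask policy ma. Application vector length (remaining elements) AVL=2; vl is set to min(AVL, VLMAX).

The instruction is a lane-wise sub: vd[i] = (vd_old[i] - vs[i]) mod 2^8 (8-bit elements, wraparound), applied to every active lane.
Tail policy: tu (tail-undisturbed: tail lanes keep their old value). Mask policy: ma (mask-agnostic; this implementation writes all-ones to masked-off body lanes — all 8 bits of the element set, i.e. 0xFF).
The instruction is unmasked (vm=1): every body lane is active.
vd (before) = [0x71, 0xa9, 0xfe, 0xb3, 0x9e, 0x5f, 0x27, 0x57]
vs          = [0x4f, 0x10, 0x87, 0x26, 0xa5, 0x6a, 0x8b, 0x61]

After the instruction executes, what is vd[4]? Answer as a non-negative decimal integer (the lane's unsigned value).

vd[4] = 158

lanes per group: 128·1/2/8 = 8
AVL=2 ≤ VLMAX=8, so vl = 2
lane  0: sub(0x71,0x4f) ⇒ 0x22
lane  1: sub(0xa9,0x10) ⇒ 0x99
lane  2: tail/keep ⇒ 0xfe
lane  3: tail/keep ⇒ 0xb3
lane  4: tail/keep ⇒ 0x9e
lane  5: tail/keep ⇒ 0x5f
lane  6: tail/keep ⇒ 0x27
lane  7: tail/keep ⇒ 0x57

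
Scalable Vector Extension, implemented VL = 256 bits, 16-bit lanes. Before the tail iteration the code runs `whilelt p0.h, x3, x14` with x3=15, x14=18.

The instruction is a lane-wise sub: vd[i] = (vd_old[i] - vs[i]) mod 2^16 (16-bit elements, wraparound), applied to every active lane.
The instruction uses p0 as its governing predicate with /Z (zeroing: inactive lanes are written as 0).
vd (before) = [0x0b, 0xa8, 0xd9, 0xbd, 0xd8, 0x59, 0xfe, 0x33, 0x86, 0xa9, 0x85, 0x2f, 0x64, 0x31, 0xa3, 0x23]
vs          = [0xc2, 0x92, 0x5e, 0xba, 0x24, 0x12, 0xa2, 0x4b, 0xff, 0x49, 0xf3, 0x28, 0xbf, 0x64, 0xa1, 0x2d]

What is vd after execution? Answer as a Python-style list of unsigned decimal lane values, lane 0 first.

256-bit reg / 16-bit elem → 16 lanes
whilelt: lane j active iff 15+j < 18 → j < 3 → 3 active
[0] sub(0x0b,0xc2) = 0xff49
[1] sub(0xa8,0x92) = 0x16
[2] sub(0xd9,0x5e) = 0x7b
[3] tail/zero = 0x00
[4] tail/zero = 0x00
[5] tail/zero = 0x00
[6] tail/zero = 0x00
[7] tail/zero = 0x00
[8] tail/zero = 0x00
[9] tail/zero = 0x00
[10] tail/zero = 0x00
[11] tail/zero = 0x00
[12] tail/zero = 0x00
[13] tail/zero = 0x00
[14] tail/zero = 0x00
[15] tail/zero = 0x00

vd = [65353, 22, 123, 0, 0, 0, 0, 0, 0, 0, 0, 0, 0, 0, 0, 0]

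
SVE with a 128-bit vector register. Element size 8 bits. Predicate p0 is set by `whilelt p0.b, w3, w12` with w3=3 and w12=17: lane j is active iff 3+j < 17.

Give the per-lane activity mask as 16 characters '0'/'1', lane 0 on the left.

predicate = 1111111111111100

register lanes = 128/8 = 16
p0[j] = (3+j < 17); true for j=0..13 → 14 lanes set
bits (lane 0 leftmost): 1111111111111100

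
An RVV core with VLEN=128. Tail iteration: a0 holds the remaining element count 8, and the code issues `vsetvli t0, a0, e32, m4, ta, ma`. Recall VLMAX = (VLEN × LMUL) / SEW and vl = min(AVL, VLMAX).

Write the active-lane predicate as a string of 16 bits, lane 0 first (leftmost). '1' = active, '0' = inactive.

predicate = 1111111100000000

VLMAX = (128 × 4) / 32 = 16 lanes
AVL=8 ≤ VLMAX=16, so vl = 8
bits (lane 0 leftmost): 1111111100000000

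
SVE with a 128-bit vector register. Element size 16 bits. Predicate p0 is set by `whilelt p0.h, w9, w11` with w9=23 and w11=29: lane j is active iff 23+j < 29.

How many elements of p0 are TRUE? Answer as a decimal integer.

vl = 6

lane count: 128 div 16 = 8
whilelt: lane j active iff 23+j < 29 → j < 6 → 6 active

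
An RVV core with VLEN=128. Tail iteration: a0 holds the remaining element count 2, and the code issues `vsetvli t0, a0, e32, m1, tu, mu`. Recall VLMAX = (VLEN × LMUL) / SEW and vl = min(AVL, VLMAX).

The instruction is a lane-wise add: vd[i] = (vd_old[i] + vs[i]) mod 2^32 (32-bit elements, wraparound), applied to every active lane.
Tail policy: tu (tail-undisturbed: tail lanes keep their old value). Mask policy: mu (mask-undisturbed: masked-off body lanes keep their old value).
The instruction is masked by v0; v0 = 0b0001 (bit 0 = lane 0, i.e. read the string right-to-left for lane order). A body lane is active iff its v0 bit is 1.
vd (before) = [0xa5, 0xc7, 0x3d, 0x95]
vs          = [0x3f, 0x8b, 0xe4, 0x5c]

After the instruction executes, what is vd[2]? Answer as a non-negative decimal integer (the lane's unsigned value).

vd[2] = 61

lanes per group: 128·1/32 = 4
vl = min(AVL, VLMAX) = min(2, 4) = 2
  i=0: add(0xa5,0x3f) → 228
  i=1: mask-off/keep → 199
  i=2: tail/keep → 61
  i=3: tail/keep → 149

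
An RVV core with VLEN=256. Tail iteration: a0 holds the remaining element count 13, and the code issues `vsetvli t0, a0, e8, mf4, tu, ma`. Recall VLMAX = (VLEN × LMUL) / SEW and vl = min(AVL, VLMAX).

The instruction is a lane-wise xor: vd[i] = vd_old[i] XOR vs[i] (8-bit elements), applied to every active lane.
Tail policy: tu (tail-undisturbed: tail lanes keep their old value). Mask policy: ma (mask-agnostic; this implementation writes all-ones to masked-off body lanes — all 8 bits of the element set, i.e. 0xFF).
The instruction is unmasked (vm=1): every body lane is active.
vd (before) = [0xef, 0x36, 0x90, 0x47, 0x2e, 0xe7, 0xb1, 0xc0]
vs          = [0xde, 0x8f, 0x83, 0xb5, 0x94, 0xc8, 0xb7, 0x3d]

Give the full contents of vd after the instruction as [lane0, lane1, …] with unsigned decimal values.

VLMAX = (256 × 1/4) / 8 = 8 lanes
AVL=13 > VLMAX=8, so vl = 8
[0] xor(0xef,0xde) = 0x31
[1] xor(0x36,0x8f) = 0xb9
[2] xor(0x90,0x83) = 0x13
[3] xor(0x47,0xb5) = 0xf2
[4] xor(0x2e,0x94) = 0xba
[5] xor(0xe7,0xc8) = 0x2f
[6] xor(0xb1,0xb7) = 0x06
[7] xor(0xc0,0x3d) = 0xfd

vd = [49, 185, 19, 242, 186, 47, 6, 253]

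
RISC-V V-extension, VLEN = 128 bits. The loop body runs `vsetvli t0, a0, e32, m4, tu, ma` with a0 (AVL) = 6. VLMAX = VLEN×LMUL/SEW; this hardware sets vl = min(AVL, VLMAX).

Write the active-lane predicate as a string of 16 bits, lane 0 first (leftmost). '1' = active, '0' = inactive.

predicate = 1111110000000000

VLMAX = (128 × 4) / 32 = 16 lanes
vl = min(AVL, VLMAX) = min(6, 16) = 6
bits (lane 0 leftmost): 1111110000000000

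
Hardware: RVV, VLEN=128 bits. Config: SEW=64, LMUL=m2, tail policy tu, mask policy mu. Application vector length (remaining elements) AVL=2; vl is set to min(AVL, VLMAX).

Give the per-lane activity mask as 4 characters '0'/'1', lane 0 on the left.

lanes per group: 128·2/64 = 4
AVL=2 ≤ VLMAX=4, so vl = 2
bits (lane 0 leftmost): 1100

predicate = 1100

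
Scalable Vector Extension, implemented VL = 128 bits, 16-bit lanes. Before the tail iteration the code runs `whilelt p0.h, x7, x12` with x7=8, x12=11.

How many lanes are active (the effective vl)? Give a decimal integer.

vl = 3

register lanes = 128/16 = 8
active while 8+j < 11, i.e. j ∈ [0,3) capped at 8 ⇒ 3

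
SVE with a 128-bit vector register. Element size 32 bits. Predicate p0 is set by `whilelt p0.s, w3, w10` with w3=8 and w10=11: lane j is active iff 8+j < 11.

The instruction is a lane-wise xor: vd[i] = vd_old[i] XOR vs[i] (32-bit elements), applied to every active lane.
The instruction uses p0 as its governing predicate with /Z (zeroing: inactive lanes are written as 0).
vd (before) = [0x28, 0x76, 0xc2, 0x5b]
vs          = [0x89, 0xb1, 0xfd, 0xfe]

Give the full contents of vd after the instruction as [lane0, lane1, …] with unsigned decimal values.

vd = [161, 199, 63, 0]

register lanes = 128/32 = 4
active while 8+j < 11, i.e. j ∈ [0,3) capped at 4 ⇒ 3
  i=0: xor(0x28,0x89) → 161
  i=1: xor(0x76,0xb1) → 199
  i=2: xor(0xc2,0xfd) → 63
  i=3: tail/zero → 0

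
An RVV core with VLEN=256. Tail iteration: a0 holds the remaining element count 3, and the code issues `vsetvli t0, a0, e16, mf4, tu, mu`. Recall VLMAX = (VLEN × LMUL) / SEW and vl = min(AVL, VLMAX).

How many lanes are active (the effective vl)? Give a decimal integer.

vl = 3

VLMAX = VLEN×LMUL/SEW = 256×1/4/16 = 4
AVL=3 ≤ VLMAX=4, so vl = 3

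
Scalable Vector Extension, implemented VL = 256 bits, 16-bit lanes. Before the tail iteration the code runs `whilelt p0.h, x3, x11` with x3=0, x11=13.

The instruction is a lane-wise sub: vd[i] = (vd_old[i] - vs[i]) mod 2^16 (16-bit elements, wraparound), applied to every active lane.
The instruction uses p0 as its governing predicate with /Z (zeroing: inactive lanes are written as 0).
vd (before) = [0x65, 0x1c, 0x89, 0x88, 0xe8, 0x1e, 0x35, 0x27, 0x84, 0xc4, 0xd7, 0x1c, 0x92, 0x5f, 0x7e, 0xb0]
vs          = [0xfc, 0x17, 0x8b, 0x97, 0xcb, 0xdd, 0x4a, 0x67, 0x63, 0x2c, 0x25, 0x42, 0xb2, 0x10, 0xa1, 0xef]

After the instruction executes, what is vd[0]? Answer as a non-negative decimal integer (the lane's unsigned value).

vd[0] = 65385

register lanes = 256/16 = 16
p0[j] = (0+j < 13); true for j=0..12 → 13 lanes set
  i=0: sub(0x65,0xfc) → 65385
  i=1: sub(0x1c,0x17) → 5
  i=2: sub(0x89,0x8b) → 65534
  i=3: sub(0x88,0x97) → 65521
  i=4: sub(0xe8,0xcb) → 29
  i=5: sub(0x1e,0xdd) → 65345
  i=6: sub(0x35,0x4a) → 65515
  i=7: sub(0x27,0x67) → 65472
  i=8: sub(0x84,0x63) → 33
  i=9: sub(0xc4,0x2c) → 152
  i=10: sub(0xd7,0x25) → 178
  i=11: sub(0x1c,0x42) → 65498
  i=12: sub(0x92,0xb2) → 65504
  i=13: tail/zero → 0
  i=14: tail/zero → 0
  i=15: tail/zero → 0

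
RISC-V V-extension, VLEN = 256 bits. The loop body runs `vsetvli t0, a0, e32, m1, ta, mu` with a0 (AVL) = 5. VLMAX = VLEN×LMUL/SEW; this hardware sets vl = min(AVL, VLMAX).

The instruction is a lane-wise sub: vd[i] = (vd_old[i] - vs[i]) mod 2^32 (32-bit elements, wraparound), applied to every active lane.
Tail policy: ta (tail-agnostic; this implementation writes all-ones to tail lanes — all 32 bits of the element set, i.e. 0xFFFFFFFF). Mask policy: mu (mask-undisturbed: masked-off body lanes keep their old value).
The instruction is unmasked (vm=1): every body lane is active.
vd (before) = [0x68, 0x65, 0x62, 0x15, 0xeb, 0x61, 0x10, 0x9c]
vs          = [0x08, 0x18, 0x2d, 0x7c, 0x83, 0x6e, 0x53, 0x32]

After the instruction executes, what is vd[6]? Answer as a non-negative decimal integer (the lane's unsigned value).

vd[6] = 4294967295

lanes per group: 256·1/32 = 8
AVL=5 ≤ VLMAX=8, so vl = 5
vd[0] sub(0x68,0x08) -> 0x60
vd[1] sub(0x65,0x18) -> 0x4d
vd[2] sub(0x62,0x2d) -> 0x35
vd[3] sub(0x15,0x7c) -> 0xffffff99
vd[4] sub(0xeb,0x83) -> 0x68
vd[5] tail/ones -> 0xffffffff
vd[6] tail/ones -> 0xffffffff
vd[7] tail/ones -> 0xffffffff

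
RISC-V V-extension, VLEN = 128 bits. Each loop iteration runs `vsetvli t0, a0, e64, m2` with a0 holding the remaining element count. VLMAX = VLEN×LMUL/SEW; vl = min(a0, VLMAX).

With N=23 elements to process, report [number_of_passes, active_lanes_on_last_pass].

VLMAX = (128 × 2) / 64 = 4 lanes
23 elements at 4/iter → 6 passes, remainder 3 on the last

[iterations, last_vl] = [6, 3]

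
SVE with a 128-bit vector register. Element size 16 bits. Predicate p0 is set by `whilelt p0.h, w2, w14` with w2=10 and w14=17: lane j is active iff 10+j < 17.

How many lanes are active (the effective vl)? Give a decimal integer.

vl = 7

lane count: 128 div 16 = 8
active while 10+j < 17, i.e. j ∈ [0,7) capped at 8 ⇒ 7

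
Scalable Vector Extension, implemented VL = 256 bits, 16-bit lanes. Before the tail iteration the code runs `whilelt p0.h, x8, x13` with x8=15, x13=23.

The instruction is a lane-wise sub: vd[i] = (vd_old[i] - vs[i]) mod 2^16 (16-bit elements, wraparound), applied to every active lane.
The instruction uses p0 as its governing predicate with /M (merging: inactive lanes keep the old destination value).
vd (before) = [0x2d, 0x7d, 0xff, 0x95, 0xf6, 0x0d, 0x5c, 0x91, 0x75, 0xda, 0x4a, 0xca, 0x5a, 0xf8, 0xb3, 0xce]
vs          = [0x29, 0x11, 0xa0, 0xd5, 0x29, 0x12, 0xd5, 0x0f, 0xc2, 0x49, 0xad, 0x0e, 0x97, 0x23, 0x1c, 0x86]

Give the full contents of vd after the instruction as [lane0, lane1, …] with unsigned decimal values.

vd = [4, 108, 95, 65472, 205, 65531, 65415, 130, 117, 218, 74, 202, 90, 248, 179, 206]

256-bit reg / 16-bit elem → 16 lanes
active while 15+j < 23, i.e. j ∈ [0,8) capped at 16 ⇒ 8
  i=0: sub(0x2d,0x29) → 4
  i=1: sub(0x7d,0x11) → 108
  i=2: sub(0xff,0xa0) → 95
  i=3: sub(0x95,0xd5) → 65472
  i=4: sub(0xf6,0x29) → 205
  i=5: sub(0x0d,0x12) → 65531
  i=6: sub(0x5c,0xd5) → 65415
  i=7: sub(0x91,0x0f) → 130
  i=8: tail/keep → 117
  i=9: tail/keep → 218
  i=10: tail/keep → 74
  i=11: tail/keep → 202
  i=12: tail/keep → 90
  i=13: tail/keep → 248
  i=14: tail/keep → 179
  i=15: tail/keep → 206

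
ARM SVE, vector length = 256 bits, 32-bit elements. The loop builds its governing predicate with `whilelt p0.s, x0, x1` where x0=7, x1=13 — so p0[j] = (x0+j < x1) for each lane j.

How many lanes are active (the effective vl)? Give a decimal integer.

256-bit reg / 32-bit elem → 8 lanes
p0[j] = (7+j < 13); true for j=0..5 → 6 lanes set

vl = 6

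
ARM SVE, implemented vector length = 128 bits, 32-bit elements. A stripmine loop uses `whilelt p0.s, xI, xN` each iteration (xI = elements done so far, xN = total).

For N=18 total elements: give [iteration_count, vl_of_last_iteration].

[iterations, last_vl] = [5, 2]

128-bit reg / 32-bit elem → 4 lanes
N=18: ⌈18/4⌉ = 5 iters; last vl = 18 − 4×4 = 2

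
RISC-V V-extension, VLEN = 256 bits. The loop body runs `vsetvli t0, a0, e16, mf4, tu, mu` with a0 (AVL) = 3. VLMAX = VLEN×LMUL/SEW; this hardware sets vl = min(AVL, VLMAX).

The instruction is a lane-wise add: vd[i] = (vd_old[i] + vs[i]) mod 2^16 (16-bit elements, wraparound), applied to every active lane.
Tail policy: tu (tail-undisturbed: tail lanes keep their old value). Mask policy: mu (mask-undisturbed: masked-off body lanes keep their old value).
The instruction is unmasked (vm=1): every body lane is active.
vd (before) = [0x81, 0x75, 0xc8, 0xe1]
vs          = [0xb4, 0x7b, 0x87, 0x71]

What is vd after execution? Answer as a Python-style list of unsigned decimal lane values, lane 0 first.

lanes per group: 256·1/4/16 = 4
AVL=3 ≤ VLMAX=4, so vl = 3
vd[0] add(0x81,0xb4) -> 0x135
vd[1] add(0x75,0x7b) -> 0xf0
vd[2] add(0xc8,0x87) -> 0x14f
vd[3] tail/keep -> 0xe1

vd = [309, 240, 335, 225]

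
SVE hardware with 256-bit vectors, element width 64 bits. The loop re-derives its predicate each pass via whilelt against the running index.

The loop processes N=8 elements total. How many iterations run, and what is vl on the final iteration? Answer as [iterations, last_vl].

[iterations, last_vl] = [2, 4]

register lanes = 256/64 = 4
N=8: ⌈8/4⌉ = 2 iters; last vl = 8 − 1×4 = 4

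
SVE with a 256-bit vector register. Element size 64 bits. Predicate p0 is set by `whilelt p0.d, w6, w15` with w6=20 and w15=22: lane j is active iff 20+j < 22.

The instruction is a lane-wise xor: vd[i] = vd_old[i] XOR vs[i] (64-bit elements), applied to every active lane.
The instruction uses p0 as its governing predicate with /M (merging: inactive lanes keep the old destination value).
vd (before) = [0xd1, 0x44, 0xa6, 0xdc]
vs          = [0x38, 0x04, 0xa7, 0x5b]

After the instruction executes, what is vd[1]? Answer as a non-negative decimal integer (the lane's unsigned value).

vd[1] = 64

lane count: 256 div 64 = 4
p0[j] = (20+j < 22); true for j=0..1 → 2 lanes set
[0] xor(0xd1,0x38) = 0xe9
[1] xor(0x44,0x04) = 0x40
[2] tail/keep = 0xa6
[3] tail/keep = 0xdc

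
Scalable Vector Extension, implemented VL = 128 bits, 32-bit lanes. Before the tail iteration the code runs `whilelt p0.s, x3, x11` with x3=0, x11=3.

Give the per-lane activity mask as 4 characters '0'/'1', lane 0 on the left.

predicate = 1110

register lanes = 128/32 = 4
whilelt: lane j active iff 0+j < 3 → j < 3 → 3 active
bits (lane 0 leftmost): 1110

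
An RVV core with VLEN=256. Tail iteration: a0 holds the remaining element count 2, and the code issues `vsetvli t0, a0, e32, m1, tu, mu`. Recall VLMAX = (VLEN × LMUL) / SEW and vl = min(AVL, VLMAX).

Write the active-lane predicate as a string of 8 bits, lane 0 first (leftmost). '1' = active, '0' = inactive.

predicate = 11000000

VLMAX = VLEN×LMUL/SEW = 256×1/32 = 8
vl ← min(2, 8) = 2
bits (lane 0 leftmost): 11000000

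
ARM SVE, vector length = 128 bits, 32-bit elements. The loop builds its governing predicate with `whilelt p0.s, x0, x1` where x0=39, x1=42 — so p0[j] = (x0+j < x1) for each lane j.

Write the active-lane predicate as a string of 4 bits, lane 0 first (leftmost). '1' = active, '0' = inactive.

predicate = 1110

lane count: 128 div 32 = 4
active while 39+j < 42, i.e. j ∈ [0,3) capped at 4 ⇒ 3
bits (lane 0 leftmost): 1110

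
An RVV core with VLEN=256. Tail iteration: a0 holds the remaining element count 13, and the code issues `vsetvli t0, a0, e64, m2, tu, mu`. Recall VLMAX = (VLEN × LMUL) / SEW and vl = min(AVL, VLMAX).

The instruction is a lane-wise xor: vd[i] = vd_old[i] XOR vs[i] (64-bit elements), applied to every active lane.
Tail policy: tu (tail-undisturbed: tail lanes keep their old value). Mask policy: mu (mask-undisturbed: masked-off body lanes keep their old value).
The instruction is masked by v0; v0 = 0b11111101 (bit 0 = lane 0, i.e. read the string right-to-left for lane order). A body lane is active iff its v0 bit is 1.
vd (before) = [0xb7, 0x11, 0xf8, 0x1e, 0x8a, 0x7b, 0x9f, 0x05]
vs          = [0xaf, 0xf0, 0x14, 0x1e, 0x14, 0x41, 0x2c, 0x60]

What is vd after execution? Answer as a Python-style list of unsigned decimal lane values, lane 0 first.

vd = [24, 17, 236, 0, 158, 58, 179, 101]

VLMAX = VLEN×LMUL/SEW = 256×2/64 = 8
vl ← min(13, 8) = 8
  i=0: xor(0xb7,0xaf) → 24
  i=1: mask-off/keep → 17
  i=2: xor(0xf8,0x14) → 236
  i=3: xor(0x1e,0x1e) → 0
  i=4: xor(0x8a,0x14) → 158
  i=5: xor(0x7b,0x41) → 58
  i=6: xor(0x9f,0x2c) → 179
  i=7: xor(0x05,0x60) → 101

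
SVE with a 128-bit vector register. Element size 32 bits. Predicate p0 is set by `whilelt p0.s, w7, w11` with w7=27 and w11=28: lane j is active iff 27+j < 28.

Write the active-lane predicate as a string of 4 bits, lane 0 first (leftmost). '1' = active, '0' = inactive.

lane count: 128 div 32 = 4
p0[j] = (27+j < 28); true for j=0..0 → 1 lanes set
bits (lane 0 leftmost): 1000

predicate = 1000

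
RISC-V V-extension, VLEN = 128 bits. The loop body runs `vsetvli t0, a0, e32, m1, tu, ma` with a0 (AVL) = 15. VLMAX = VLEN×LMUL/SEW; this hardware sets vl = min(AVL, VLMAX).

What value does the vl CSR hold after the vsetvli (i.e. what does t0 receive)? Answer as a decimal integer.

vl = 4

VLMAX = VLEN×LMUL/SEW = 128×1/32 = 4
vl = min(AVL, VLMAX) = min(15, 4) = 4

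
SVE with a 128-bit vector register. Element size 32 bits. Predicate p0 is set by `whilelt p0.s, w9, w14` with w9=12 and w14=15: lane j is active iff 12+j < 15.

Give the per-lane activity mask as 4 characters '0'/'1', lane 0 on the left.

predicate = 1110

128-bit reg / 32-bit elem → 4 lanes
whilelt: lane j active iff 12+j < 15 → j < 3 → 3 active
bits (lane 0 leftmost): 1110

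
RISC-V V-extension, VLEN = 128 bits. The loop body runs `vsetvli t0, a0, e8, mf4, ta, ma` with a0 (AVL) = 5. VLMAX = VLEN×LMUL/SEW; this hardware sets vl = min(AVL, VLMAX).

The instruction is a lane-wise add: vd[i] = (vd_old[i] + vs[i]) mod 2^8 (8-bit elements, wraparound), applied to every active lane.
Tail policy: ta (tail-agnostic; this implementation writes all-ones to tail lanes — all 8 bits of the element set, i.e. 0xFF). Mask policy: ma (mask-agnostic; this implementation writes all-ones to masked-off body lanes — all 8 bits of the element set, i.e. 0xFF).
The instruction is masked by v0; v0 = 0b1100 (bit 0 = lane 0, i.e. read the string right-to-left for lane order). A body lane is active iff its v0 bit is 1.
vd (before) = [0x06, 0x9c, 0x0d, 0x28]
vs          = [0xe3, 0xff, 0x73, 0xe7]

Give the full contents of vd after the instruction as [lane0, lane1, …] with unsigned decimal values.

VLMAX = (128 × 1/4) / 8 = 4 lanes
vl ← min(5, 4) = 4
vd[0] mask-off/ones -> 0xff
vd[1] mask-off/ones -> 0xff
vd[2] add(0x0d,0x73) -> 0x80
vd[3] add(0x28,0xe7) -> 0x0f

vd = [255, 255, 128, 15]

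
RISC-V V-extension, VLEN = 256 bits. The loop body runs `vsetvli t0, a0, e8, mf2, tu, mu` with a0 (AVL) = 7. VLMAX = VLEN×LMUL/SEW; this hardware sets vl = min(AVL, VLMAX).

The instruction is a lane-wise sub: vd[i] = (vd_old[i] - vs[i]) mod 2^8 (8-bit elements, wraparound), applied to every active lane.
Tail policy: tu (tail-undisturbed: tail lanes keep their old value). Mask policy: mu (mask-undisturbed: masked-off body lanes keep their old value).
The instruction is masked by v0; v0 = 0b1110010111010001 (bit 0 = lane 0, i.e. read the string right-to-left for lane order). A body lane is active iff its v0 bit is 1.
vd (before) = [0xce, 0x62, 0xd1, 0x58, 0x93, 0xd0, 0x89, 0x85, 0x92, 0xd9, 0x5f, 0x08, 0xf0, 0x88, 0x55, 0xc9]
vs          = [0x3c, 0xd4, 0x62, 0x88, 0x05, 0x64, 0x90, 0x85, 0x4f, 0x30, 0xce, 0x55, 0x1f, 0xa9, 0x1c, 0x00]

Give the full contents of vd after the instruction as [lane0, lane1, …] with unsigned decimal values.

vd = [146, 98, 209, 88, 142, 208, 249, 133, 146, 217, 95, 8, 240, 136, 85, 201]

lanes per group: 256·1/2/8 = 16
AVL=7 ≤ VLMAX=16, so vl = 7
[0] sub(0xce,0x3c) = 0x92
[1] mask-off/keep = 0x62
[2] mask-off/keep = 0xd1
[3] mask-off/keep = 0x58
[4] sub(0x93,0x05) = 0x8e
[5] mask-off/keep = 0xd0
[6] sub(0x89,0x90) = 0xf9
[7] tail/keep = 0x85
[8] tail/keep = 0x92
[9] tail/keep = 0xd9
[10] tail/keep = 0x5f
[11] tail/keep = 0x08
[12] tail/keep = 0xf0
[13] tail/keep = 0x88
[14] tail/keep = 0x55
[15] tail/keep = 0xc9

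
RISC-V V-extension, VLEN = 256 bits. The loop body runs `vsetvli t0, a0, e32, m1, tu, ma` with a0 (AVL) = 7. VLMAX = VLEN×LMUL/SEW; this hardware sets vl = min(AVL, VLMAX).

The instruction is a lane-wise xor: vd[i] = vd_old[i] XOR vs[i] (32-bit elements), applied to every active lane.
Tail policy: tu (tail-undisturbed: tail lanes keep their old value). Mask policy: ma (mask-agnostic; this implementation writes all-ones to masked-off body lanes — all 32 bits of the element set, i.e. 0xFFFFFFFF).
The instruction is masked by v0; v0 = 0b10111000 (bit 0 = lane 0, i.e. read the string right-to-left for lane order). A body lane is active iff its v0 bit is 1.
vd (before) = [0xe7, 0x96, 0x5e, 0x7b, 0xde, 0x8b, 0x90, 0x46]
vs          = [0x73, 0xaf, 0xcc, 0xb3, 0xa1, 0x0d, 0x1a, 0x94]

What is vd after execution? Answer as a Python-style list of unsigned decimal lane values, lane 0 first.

VLMAX = (256 × 1) / 32 = 8 lanes
AVL=7 ≤ VLMAX=8, so vl = 7
lane  0: mask-off/ones ⇒ 0xffffffff
lane  1: mask-off/ones ⇒ 0xffffffff
lane  2: mask-off/ones ⇒ 0xffffffff
lane  3: xor(0x7b,0xb3) ⇒ 0xc8
lane  4: xor(0xde,0xa1) ⇒ 0x7f
lane  5: xor(0x8b,0x0d) ⇒ 0x86
lane  6: mask-off/ones ⇒ 0xffffffff
lane  7: tail/keep ⇒ 0x46

vd = [4294967295, 4294967295, 4294967295, 200, 127, 134, 4294967295, 70]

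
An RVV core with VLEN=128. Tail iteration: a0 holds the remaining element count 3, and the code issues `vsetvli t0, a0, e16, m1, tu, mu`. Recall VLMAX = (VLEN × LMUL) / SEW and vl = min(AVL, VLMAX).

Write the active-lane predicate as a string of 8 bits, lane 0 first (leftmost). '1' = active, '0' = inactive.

VLMAX = VLEN×LMUL/SEW = 128×1/16 = 8
vl ← min(3, 8) = 3
bits (lane 0 leftmost): 11100000

predicate = 11100000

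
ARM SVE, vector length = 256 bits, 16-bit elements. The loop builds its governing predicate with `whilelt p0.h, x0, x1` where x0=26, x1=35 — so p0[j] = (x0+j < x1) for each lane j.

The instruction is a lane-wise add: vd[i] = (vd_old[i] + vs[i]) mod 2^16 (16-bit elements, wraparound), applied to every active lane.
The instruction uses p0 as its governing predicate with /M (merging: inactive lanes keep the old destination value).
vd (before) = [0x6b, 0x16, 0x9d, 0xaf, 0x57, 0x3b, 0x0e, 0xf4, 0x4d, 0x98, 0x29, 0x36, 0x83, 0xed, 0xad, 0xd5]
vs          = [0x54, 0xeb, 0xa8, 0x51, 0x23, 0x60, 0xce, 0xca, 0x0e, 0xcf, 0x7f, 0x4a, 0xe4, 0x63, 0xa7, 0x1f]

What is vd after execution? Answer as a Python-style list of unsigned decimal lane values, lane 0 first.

vd = [191, 257, 325, 256, 122, 155, 220, 446, 91, 152, 41, 54, 131, 237, 173, 213]

256-bit reg / 16-bit elem → 16 lanes
whilelt: lane j active iff 26+j < 35 → j < 9 → 9 active
lane  0: add(0x6b,0x54) ⇒ 0xbf
lane  1: add(0x16,0xeb) ⇒ 0x101
lane  2: add(0x9d,0xa8) ⇒ 0x145
lane  3: add(0xaf,0x51) ⇒ 0x100
lane  4: add(0x57,0x23) ⇒ 0x7a
lane  5: add(0x3b,0x60) ⇒ 0x9b
lane  6: add(0x0e,0xce) ⇒ 0xdc
lane  7: add(0xf4,0xca) ⇒ 0x1be
lane  8: add(0x4d,0x0e) ⇒ 0x5b
lane  9: tail/keep ⇒ 0x98
lane 10: tail/keep ⇒ 0x29
lane 11: tail/keep ⇒ 0x36
lane 12: tail/keep ⇒ 0x83
lane 13: tail/keep ⇒ 0xed
lane 14: tail/keep ⇒ 0xad
lane 15: tail/keep ⇒ 0xd5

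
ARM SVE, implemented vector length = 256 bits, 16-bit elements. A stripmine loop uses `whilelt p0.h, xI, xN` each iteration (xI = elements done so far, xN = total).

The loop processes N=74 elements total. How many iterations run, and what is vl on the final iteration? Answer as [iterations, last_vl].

[iterations, last_vl] = [5, 10]

256-bit reg / 16-bit elem → 16 lanes
N=74: ⌈74/16⌉ = 5 iters; last vl = 74 − 4×16 = 10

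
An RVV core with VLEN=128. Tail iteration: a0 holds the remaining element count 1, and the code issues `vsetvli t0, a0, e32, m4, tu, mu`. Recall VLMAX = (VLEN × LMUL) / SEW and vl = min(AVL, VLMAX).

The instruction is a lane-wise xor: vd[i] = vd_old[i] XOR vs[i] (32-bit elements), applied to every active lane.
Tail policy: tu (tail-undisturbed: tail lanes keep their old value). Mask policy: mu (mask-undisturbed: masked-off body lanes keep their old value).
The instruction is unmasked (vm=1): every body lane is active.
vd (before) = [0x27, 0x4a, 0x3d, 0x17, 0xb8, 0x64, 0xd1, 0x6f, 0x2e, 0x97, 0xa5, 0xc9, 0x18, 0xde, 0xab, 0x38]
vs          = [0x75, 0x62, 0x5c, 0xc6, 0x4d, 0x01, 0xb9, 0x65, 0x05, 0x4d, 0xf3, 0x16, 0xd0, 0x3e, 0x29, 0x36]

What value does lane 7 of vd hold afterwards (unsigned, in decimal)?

VLMAX = VLEN×LMUL/SEW = 128×4/32 = 16
vl ← min(1, 16) = 1
vd[0] xor(0x27,0x75) -> 0x52
vd[1] tail/keep -> 0x4a
vd[2] tail/keep -> 0x3d
vd[3] tail/keep -> 0x17
vd[4] tail/keep -> 0xb8
vd[5] tail/keep -> 0x64
vd[6] tail/keep -> 0xd1
vd[7] tail/keep -> 0x6f
vd[8] tail/keep -> 0x2e
vd[9] tail/keep -> 0x97
vd[10] tail/keep -> 0xa5
vd[11] tail/keep -> 0xc9
vd[12] tail/keep -> 0x18
vd[13] tail/keep -> 0xde
vd[14] tail/keep -> 0xab
vd[15] tail/keep -> 0x38

vd[7] = 111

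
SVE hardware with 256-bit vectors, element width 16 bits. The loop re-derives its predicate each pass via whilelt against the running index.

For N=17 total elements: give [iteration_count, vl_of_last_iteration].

[iterations, last_vl] = [2, 1]

256-bit reg / 16-bit elem → 16 lanes
N=17: ⌈17/16⌉ = 2 iters; last vl = 17 − 1×16 = 1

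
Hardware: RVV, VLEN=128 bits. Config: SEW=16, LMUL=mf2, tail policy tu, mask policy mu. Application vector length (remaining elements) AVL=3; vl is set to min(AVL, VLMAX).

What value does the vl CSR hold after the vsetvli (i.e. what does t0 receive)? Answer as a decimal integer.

lanes per group: 128·1/2/16 = 4
vl = min(AVL, VLMAX) = min(3, 4) = 3

vl = 3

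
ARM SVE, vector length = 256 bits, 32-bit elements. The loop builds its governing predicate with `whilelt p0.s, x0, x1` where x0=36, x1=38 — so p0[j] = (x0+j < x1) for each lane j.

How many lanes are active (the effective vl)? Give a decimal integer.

vl = 2

256-bit reg / 32-bit elem → 8 lanes
whilelt: lane j active iff 36+j < 38 → j < 2 → 2 active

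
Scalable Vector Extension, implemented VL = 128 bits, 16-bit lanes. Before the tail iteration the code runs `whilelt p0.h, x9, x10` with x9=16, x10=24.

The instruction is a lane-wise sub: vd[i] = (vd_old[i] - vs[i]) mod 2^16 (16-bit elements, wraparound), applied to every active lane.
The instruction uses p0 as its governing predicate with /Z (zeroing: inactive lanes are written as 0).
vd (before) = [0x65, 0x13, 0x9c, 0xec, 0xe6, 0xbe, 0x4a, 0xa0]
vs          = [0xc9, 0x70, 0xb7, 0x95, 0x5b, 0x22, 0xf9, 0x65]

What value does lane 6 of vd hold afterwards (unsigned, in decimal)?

vd[6] = 65361

register lanes = 128/16 = 8
active while 16+j < 24, i.e. j ∈ [0,8) capped at 8 ⇒ 8
vd[0] sub(0x65,0xc9) -> 0xff9c
vd[1] sub(0x13,0x70) -> 0xffa3
vd[2] sub(0x9c,0xb7) -> 0xffe5
vd[3] sub(0xec,0x95) -> 0x57
vd[4] sub(0xe6,0x5b) -> 0x8b
vd[5] sub(0xbe,0x22) -> 0x9c
vd[6] sub(0x4a,0xf9) -> 0xff51
vd[7] sub(0xa0,0x65) -> 0x3b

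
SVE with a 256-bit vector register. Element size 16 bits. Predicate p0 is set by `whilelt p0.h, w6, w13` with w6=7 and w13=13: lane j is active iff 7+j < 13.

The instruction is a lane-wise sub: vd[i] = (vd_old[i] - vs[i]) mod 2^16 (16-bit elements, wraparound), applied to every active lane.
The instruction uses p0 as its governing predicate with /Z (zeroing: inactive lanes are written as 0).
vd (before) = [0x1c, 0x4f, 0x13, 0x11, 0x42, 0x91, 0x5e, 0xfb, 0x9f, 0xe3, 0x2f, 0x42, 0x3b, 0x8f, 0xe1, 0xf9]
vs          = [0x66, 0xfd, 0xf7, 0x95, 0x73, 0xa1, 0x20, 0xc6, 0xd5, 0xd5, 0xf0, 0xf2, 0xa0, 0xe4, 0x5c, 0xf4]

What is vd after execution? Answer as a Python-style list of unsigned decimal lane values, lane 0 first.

vd = [65462, 65362, 65308, 65404, 65487, 65520, 0, 0, 0, 0, 0, 0, 0, 0, 0, 0]

lane count: 256 div 16 = 16
whilelt: lane j active iff 7+j < 13 → j < 6 → 6 active
[0] sub(0x1c,0x66) = 0xffb6
[1] sub(0x4f,0xfd) = 0xff52
[2] sub(0x13,0xf7) = 0xff1c
[3] sub(0x11,0x95) = 0xff7c
[4] sub(0x42,0x73) = 0xffcf
[5] sub(0x91,0xa1) = 0xfff0
[6] tail/zero = 0x00
[7] tail/zero = 0x00
[8] tail/zero = 0x00
[9] tail/zero = 0x00
[10] tail/zero = 0x00
[11] tail/zero = 0x00
[12] tail/zero = 0x00
[13] tail/zero = 0x00
[14] tail/zero = 0x00
[15] tail/zero = 0x00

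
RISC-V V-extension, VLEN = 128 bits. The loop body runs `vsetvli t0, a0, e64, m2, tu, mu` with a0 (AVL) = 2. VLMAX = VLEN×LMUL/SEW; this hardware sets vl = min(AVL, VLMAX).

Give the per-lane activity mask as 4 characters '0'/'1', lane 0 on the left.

predicate = 1100

VLMAX = (128 × 2) / 64 = 4 lanes
AVL=2 ≤ VLMAX=4, so vl = 2
bits (lane 0 leftmost): 1100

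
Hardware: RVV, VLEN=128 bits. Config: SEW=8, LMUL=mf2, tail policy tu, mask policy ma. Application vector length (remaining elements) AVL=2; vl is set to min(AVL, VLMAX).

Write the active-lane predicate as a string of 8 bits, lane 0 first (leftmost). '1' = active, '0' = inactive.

predicate = 11000000

lanes per group: 128·1/2/8 = 8
AVL=2 ≤ VLMAX=8, so vl = 2
bits (lane 0 leftmost): 11000000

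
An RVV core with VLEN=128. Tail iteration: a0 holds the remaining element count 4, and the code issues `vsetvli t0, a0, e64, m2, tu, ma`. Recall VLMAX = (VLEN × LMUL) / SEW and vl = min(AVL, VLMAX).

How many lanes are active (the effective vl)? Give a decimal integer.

VLMAX = VLEN×LMUL/SEW = 128×2/64 = 4
vl = min(AVL, VLMAX) = min(4, 4) = 4

vl = 4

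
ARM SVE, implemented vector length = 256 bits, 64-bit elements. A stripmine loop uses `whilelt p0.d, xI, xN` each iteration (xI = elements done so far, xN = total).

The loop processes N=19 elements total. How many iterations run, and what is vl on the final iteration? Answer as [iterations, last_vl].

256-bit reg / 64-bit elem → 4 lanes
N=19: ⌈19/4⌉ = 5 iters; last vl = 19 − 4×4 = 3

[iterations, last_vl] = [5, 3]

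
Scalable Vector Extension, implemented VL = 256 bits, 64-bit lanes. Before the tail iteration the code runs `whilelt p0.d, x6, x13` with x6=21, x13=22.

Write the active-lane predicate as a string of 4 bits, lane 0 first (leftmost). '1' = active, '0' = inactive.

256-bit reg / 64-bit elem → 4 lanes
active while 21+j < 22, i.e. j ∈ [0,1) capped at 4 ⇒ 1
bits (lane 0 leftmost): 1000

predicate = 1000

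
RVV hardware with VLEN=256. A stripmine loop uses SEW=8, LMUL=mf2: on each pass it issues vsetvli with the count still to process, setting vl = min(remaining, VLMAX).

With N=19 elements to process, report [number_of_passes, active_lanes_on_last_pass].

[iterations, last_vl] = [2, 3]

VLMAX = (256 × 1/2) / 8 = 16 lanes
N=19: ⌈19/16⌉ = 2 iters; last vl = 19 − 1×16 = 3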